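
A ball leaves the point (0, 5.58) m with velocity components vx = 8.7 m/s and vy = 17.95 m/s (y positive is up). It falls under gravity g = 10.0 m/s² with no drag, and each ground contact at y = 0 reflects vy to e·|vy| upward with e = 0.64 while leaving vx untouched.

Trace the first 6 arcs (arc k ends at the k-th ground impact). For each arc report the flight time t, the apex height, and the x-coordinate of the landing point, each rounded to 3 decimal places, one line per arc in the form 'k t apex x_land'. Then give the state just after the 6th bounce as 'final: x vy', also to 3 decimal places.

Arc 1: start y=5.580, vy=17.950 → t=3.878, apex=21.690, x_land=33.737, impact vy=-20.828
  bounce: vy ← 0.64·20.828 = 13.330
Arc 2: start y=0.000, vy=13.330 → t=2.666, apex=8.884, x_land=56.931, impact vy=-13.330
  bounce: vy ← 0.64·13.330 = 8.531
Arc 3: start y=0.000, vy=8.531 → t=1.706, apex=3.639, x_land=71.775, impact vy=-8.531
  bounce: vy ← 0.64·8.531 = 5.460
Arc 4: start y=0.000, vy=5.460 → t=1.092, apex=1.491, x_land=81.275, impact vy=-5.460
  bounce: vy ← 0.64·5.460 = 3.494
Arc 5: start y=0.000, vy=3.494 → t=0.699, apex=0.611, x_land=87.355, impact vy=-3.494
  bounce: vy ← 0.64·3.494 = 2.236
Arc 6: start y=0.000, vy=2.236 → t=0.447, apex=0.250, x_land=91.247, impact vy=-2.236
  bounce: vy ← 0.64·2.236 = 1.431

1 3.878 21.690 33.737
2 2.666 8.884 56.931
3 1.706 3.639 71.775
4 1.092 1.491 81.275
5 0.699 0.611 87.355
6 0.447 0.250 91.247
final: 91.247 1.431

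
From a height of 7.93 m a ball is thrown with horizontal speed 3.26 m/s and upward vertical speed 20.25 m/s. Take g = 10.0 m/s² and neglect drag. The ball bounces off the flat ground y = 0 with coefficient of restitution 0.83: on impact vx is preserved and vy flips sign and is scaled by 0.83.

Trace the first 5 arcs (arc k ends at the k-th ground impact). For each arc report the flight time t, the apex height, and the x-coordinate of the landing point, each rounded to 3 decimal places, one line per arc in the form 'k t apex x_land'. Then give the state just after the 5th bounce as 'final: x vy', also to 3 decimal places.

Arc 1: start y=7.930, vy=20.250 → t=4.410, apex=28.433, x_land=14.376, impact vy=-23.847
  bounce: vy ← 0.83·23.847 = 19.793
Arc 2: start y=0.000, vy=19.793 → t=3.959, apex=19.588, x_land=27.280, impact vy=-19.793
  bounce: vy ← 0.83·19.793 = 16.428
Arc 3: start y=0.000, vy=16.428 → t=3.286, apex=13.494, x_land=37.991, impact vy=-16.428
  bounce: vy ← 0.83·16.428 = 13.635
Arc 4: start y=0.000, vy=13.635 → t=2.727, apex=9.296, x_land=46.882, impact vy=-13.635
  bounce: vy ← 0.83·13.635 = 11.317
Arc 5: start y=0.000, vy=11.317 → t=2.263, apex=6.404, x_land=54.260, impact vy=-11.317
  bounce: vy ← 0.83·11.317 = 9.393

1 4.410 28.433 14.376
2 3.959 19.588 27.280
3 3.286 13.494 37.991
4 2.727 9.296 46.882
5 2.263 6.404 54.260
final: 54.260 9.393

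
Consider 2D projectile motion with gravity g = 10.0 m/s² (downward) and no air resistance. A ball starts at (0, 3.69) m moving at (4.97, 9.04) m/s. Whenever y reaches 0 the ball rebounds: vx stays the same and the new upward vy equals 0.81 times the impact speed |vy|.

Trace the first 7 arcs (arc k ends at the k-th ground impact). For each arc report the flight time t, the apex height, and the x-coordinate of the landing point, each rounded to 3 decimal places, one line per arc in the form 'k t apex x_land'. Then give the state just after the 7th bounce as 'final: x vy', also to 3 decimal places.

Arc 1: start y=3.690, vy=9.040 → t=2.151, apex=7.776, x_land=10.691, impact vy=-12.471
  bounce: vy ← 0.81·12.471 = 10.101
Arc 2: start y=0.000, vy=10.101 → t=2.020, apex=5.102, x_land=20.732, impact vy=-10.101
  bounce: vy ← 0.81·10.101 = 8.182
Arc 3: start y=0.000, vy=8.182 → t=1.636, apex=3.347, x_land=28.865, impact vy=-8.182
  bounce: vy ← 0.81·8.182 = 6.628
Arc 4: start y=0.000, vy=6.628 → t=1.326, apex=2.196, x_land=35.452, impact vy=-6.628
  bounce: vy ← 0.81·6.628 = 5.368
Arc 5: start y=0.000, vy=5.368 → t=1.074, apex=1.441, x_land=40.788, impact vy=-5.368
  bounce: vy ← 0.81·5.368 = 4.348
Arc 6: start y=0.000, vy=4.348 → t=0.870, apex=0.945, x_land=45.111, impact vy=-4.348
  bounce: vy ← 0.81·4.348 = 3.522
Arc 7: start y=0.000, vy=3.522 → t=0.704, apex=0.620, x_land=48.612, impact vy=-3.522
  bounce: vy ← 0.81·3.522 = 2.853

1 2.151 7.776 10.691
2 2.020 5.102 20.732
3 1.636 3.347 28.865
4 1.326 2.196 35.452
5 1.074 1.441 40.788
6 0.870 0.945 45.111
7 0.704 0.620 48.612
final: 48.612 2.853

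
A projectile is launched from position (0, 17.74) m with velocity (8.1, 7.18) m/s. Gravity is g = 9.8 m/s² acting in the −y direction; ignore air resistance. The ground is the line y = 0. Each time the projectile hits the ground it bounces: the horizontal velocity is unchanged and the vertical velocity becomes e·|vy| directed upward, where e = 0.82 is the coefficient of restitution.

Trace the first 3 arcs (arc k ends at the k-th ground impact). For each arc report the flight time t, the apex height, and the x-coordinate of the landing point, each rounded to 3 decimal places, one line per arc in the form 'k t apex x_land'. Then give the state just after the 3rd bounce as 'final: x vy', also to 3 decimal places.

Arc 1: start y=17.740, vy=7.180 → t=2.772, apex=20.370, x_land=22.450, impact vy=-19.981
  bounce: vy ← 0.82·19.981 = 16.385
Arc 2: start y=0.000, vy=16.385 → t=3.344, apex=13.697, x_land=49.535, impact vy=-16.385
  bounce: vy ← 0.82·16.385 = 13.435
Arc 3: start y=0.000, vy=13.435 → t=2.742, apex=9.210, x_land=71.744, impact vy=-13.435
  bounce: vy ← 0.82·13.435 = 11.017

1 2.772 20.370 22.450
2 3.344 13.697 49.535
3 2.742 9.210 71.744
final: 71.744 11.017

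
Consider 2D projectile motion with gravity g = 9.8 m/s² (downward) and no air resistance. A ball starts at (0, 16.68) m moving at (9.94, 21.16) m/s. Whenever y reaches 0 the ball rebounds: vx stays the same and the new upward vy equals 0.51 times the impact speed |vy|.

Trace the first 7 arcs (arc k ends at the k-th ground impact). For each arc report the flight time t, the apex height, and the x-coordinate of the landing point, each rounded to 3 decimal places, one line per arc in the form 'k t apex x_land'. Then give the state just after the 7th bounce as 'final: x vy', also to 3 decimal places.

1 4.999 39.524 49.693
2 2.897 10.280 78.488
3 1.477 2.674 93.174
4 0.753 0.695 100.663
5 0.384 0.181 104.483
6 0.196 0.047 106.431
7 0.100 0.012 107.424
final: 107.424 0.250

Arc 1: start y=16.680, vy=21.160 → t=4.999, apex=39.524, x_land=49.693, impact vy=-27.833
  bounce: vy ← 0.51·27.833 = 14.195
Arc 2: start y=0.000, vy=14.195 → t=2.897, apex=10.280, x_land=78.488, impact vy=-14.195
  bounce: vy ← 0.51·14.195 = 7.239
Arc 3: start y=0.000, vy=7.239 → t=1.477, apex=2.674, x_land=93.174, impact vy=-7.239
  bounce: vy ← 0.51·7.239 = 3.692
Arc 4: start y=0.000, vy=3.692 → t=0.753, apex=0.695, x_land=100.663, impact vy=-3.692
  bounce: vy ← 0.51·3.692 = 1.883
Arc 5: start y=0.000, vy=1.883 → t=0.384, apex=0.181, x_land=104.483, impact vy=-1.883
  bounce: vy ← 0.51·1.883 = 0.960
Arc 6: start y=0.000, vy=0.960 → t=0.196, apex=0.047, x_land=106.431, impact vy=-0.960
  bounce: vy ← 0.51·0.960 = 0.490
Arc 7: start y=0.000, vy=0.490 → t=0.100, apex=0.012, x_land=107.424, impact vy=-0.490
  bounce: vy ← 0.51·0.490 = 0.250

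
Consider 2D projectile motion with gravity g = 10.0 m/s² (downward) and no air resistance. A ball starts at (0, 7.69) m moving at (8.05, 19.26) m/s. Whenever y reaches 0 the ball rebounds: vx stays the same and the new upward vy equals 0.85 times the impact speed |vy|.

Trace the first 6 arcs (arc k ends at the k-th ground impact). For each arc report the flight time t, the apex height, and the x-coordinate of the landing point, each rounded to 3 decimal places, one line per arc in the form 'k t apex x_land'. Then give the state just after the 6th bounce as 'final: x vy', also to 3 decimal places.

1 4.217 26.237 33.945
2 3.894 18.957 65.293
3 3.310 13.696 91.940
4 2.814 9.895 114.589
5 2.392 7.149 133.841
6 2.033 5.165 150.206
final: 150.206 8.640

Arc 1: start y=7.690, vy=19.260 → t=4.217, apex=26.237, x_land=33.945, impact vy=-22.907
  bounce: vy ← 0.85·22.907 = 19.471
Arc 2: start y=0.000, vy=19.471 → t=3.894, apex=18.957, x_land=65.293, impact vy=-19.471
  bounce: vy ← 0.85·19.471 = 16.551
Arc 3: start y=0.000, vy=16.551 → t=3.310, apex=13.696, x_land=91.940, impact vy=-16.551
  bounce: vy ← 0.85·16.551 = 14.068
Arc 4: start y=0.000, vy=14.068 → t=2.814, apex=9.895, x_land=114.589, impact vy=-14.068
  bounce: vy ← 0.85·14.068 = 11.958
Arc 5: start y=0.000, vy=11.958 → t=2.392, apex=7.149, x_land=133.841, impact vy=-11.958
  bounce: vy ← 0.85·11.958 = 10.164
Arc 6: start y=0.000, vy=10.164 → t=2.033, apex=5.165, x_land=150.206, impact vy=-10.164
  bounce: vy ← 0.85·10.164 = 8.640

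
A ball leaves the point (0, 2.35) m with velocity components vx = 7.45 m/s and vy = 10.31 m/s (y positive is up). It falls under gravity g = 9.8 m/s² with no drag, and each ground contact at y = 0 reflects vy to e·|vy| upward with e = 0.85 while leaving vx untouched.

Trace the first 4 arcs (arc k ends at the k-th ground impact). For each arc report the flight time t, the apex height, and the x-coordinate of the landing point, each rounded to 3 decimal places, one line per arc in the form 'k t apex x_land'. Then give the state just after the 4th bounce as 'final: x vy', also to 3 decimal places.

1 2.312 7.773 17.221
2 2.141 5.616 33.173
3 1.820 4.058 46.732
4 1.547 2.932 58.257
final: 58.257 6.443

Arc 1: start y=2.350, vy=10.310 → t=2.312, apex=7.773, x_land=17.221, impact vy=-12.343
  bounce: vy ← 0.85·12.343 = 10.492
Arc 2: start y=0.000, vy=10.492 → t=2.141, apex=5.616, x_land=33.173, impact vy=-10.492
  bounce: vy ← 0.85·10.492 = 8.918
Arc 3: start y=0.000, vy=8.918 → t=1.820, apex=4.058, x_land=46.732, impact vy=-8.918
  bounce: vy ← 0.85·8.918 = 7.580
Arc 4: start y=0.000, vy=7.580 → t=1.547, apex=2.932, x_land=58.257, impact vy=-7.580
  bounce: vy ← 0.85·7.580 = 6.443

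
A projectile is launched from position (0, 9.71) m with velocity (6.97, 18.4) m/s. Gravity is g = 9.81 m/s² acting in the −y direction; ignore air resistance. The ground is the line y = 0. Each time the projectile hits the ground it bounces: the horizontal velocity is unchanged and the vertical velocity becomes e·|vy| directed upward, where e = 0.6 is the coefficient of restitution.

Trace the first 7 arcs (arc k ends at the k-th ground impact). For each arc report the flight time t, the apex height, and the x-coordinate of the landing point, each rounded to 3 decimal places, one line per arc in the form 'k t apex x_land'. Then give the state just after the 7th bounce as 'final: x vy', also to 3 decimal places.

1 4.220 26.966 29.416
2 2.814 9.708 49.027
3 1.688 3.495 60.794
4 1.013 1.258 67.853
5 0.608 0.453 72.089
6 0.365 0.163 74.631
7 0.219 0.059 76.156
final: 76.156 0.644

Arc 1: start y=9.710, vy=18.400 → t=4.220, apex=26.966, x_land=29.416, impact vy=-23.002
  bounce: vy ← 0.6·23.002 = 13.801
Arc 2: start y=0.000, vy=13.801 → t=2.814, apex=9.708, x_land=49.027, impact vy=-13.801
  bounce: vy ← 0.6·13.801 = 8.281
Arc 3: start y=0.000, vy=8.281 → t=1.688, apex=3.495, x_land=60.794, impact vy=-8.281
  bounce: vy ← 0.6·8.281 = 4.968
Arc 4: start y=0.000, vy=4.968 → t=1.013, apex=1.258, x_land=67.853, impact vy=-4.968
  bounce: vy ← 0.6·4.968 = 2.981
Arc 5: start y=0.000, vy=2.981 → t=0.608, apex=0.453, x_land=72.089, impact vy=-2.981
  bounce: vy ← 0.6·2.981 = 1.789
Arc 6: start y=0.000, vy=1.789 → t=0.365, apex=0.163, x_land=74.631, impact vy=-1.789
  bounce: vy ← 0.6·1.789 = 1.073
Arc 7: start y=0.000, vy=1.073 → t=0.219, apex=0.059, x_land=76.156, impact vy=-1.073
  bounce: vy ← 0.6·1.073 = 0.644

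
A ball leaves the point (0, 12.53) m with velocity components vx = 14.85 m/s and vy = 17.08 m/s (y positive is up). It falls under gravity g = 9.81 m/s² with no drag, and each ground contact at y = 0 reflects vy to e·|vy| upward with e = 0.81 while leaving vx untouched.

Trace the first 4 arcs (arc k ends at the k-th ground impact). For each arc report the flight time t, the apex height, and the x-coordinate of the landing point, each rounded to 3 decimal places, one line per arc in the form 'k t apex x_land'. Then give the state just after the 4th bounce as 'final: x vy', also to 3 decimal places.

Arc 1: start y=12.530, vy=17.080 → t=4.105, apex=27.399, x_land=60.952, impact vy=-23.185
  bounce: vy ← 0.81·23.185 = 18.780
Arc 2: start y=0.000, vy=18.780 → t=3.829, apex=17.976, x_land=117.810, impact vy=-18.780
  bounce: vy ← 0.81·18.780 = 15.212
Arc 3: start y=0.000, vy=15.212 → t=3.101, apex=11.794, x_land=163.864, impact vy=-15.212
  bounce: vy ← 0.81·15.212 = 12.322
Arc 4: start y=0.000, vy=12.322 → t=2.512, apex=7.738, x_land=201.169, impact vy=-12.322
  bounce: vy ← 0.81·12.322 = 9.981

1 4.105 27.399 60.952
2 3.829 17.976 117.810
3 3.101 11.794 163.864
4 2.512 7.738 201.169
final: 201.169 9.981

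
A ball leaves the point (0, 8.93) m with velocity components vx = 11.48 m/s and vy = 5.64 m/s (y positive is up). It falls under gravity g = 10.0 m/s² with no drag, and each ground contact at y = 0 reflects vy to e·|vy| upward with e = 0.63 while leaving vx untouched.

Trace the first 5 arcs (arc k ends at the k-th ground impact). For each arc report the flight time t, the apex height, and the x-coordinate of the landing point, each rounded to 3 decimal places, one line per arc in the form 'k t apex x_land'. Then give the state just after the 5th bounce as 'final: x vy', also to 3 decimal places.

Arc 1: start y=8.930, vy=5.640 → t=2.015, apex=10.520, x_land=23.127, impact vy=-14.506
  bounce: vy ← 0.63·14.506 = 9.138
Arc 2: start y=0.000, vy=9.138 → t=1.828, apex=4.176, x_land=44.109, impact vy=-9.138
  bounce: vy ← 0.63·9.138 = 5.757
Arc 3: start y=0.000, vy=5.757 → t=1.151, apex=1.657, x_land=57.328, impact vy=-5.757
  bounce: vy ← 0.63·5.757 = 3.627
Arc 4: start y=0.000, vy=3.627 → t=0.725, apex=0.658, x_land=65.655, impact vy=-3.627
  bounce: vy ← 0.63·3.627 = 2.285
Arc 5: start y=0.000, vy=2.285 → t=0.457, apex=0.261, x_land=70.902, impact vy=-2.285
  bounce: vy ← 0.63·2.285 = 1.440

1 2.015 10.520 23.127
2 1.828 4.176 44.109
3 1.151 1.657 57.328
4 0.725 0.658 65.655
5 0.457 0.261 70.902
final: 70.902 1.440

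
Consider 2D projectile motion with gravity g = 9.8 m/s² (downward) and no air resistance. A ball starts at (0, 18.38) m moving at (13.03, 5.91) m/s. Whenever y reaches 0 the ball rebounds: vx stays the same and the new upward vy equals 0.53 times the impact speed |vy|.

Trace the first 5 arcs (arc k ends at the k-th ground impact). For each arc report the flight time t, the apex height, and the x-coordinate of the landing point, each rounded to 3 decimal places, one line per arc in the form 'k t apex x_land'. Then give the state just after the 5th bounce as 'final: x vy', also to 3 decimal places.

1 2.632 20.162 34.289
2 2.150 5.664 62.306
3 1.140 1.591 77.155
4 0.604 0.447 85.025
5 0.320 0.126 89.196
final: 89.196 0.831

Arc 1: start y=18.380, vy=5.910 → t=2.632, apex=20.162, x_land=34.289, impact vy=-19.879
  bounce: vy ← 0.53·19.879 = 10.536
Arc 2: start y=0.000, vy=10.536 → t=2.150, apex=5.664, x_land=62.306, impact vy=-10.536
  bounce: vy ← 0.53·10.536 = 5.584
Arc 3: start y=0.000, vy=5.584 → t=1.140, apex=1.591, x_land=77.155, impact vy=-5.584
  bounce: vy ← 0.53·5.584 = 2.960
Arc 4: start y=0.000, vy=2.960 → t=0.604, apex=0.447, x_land=85.025, impact vy=-2.960
  bounce: vy ← 0.53·2.960 = 1.569
Arc 5: start y=0.000, vy=1.569 → t=0.320, apex=0.126, x_land=89.196, impact vy=-1.569
  bounce: vy ← 0.53·1.569 = 0.831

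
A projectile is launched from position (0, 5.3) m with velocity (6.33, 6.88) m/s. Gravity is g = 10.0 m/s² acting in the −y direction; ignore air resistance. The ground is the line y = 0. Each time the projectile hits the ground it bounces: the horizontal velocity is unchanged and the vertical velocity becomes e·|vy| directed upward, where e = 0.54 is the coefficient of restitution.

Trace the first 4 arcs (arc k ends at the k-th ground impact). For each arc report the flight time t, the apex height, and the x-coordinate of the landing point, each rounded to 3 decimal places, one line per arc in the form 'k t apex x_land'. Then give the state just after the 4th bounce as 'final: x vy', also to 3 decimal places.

Arc 1: start y=5.300, vy=6.880 → t=1.926, apex=7.667, x_land=12.193, impact vy=-12.383
  bounce: vy ← 0.54·12.383 = 6.687
Arc 2: start y=0.000, vy=6.687 → t=1.337, apex=2.236, x_land=20.659, impact vy=-6.687
  bounce: vy ← 0.54·6.687 = 3.611
Arc 3: start y=0.000, vy=3.611 → t=0.722, apex=0.652, x_land=25.230, impact vy=-3.611
  bounce: vy ← 0.54·3.611 = 1.950
Arc 4: start y=0.000, vy=1.950 → t=0.390, apex=0.190, x_land=27.699, impact vy=-1.950
  bounce: vy ← 0.54·1.950 = 1.053

1 1.926 7.667 12.193
2 1.337 2.236 20.659
3 0.722 0.652 25.230
4 0.390 0.190 27.699
final: 27.699 1.053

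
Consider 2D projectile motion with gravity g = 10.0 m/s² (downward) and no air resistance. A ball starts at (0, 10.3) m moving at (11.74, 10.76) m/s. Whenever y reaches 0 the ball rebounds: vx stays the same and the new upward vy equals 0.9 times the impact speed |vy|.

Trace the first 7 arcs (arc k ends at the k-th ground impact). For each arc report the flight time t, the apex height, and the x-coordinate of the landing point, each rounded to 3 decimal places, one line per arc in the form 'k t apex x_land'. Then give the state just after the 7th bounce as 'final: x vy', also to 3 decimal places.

1 2.870 16.089 33.692
2 3.229 13.032 71.599
3 2.906 10.556 105.715
4 2.615 8.550 136.419
5 2.354 6.926 164.054
6 2.118 5.610 188.924
7 1.907 4.544 211.308
final: 211.308 8.580

Arc 1: start y=10.300, vy=10.760 → t=2.870, apex=16.089, x_land=33.692, impact vy=-17.938
  bounce: vy ← 0.9·17.938 = 16.144
Arc 2: start y=0.000, vy=16.144 → t=3.229, apex=13.032, x_land=71.599, impact vy=-16.144
  bounce: vy ← 0.9·16.144 = 14.530
Arc 3: start y=0.000, vy=14.530 → t=2.906, apex=10.556, x_land=105.715, impact vy=-14.530
  bounce: vy ← 0.9·14.530 = 13.077
Arc 4: start y=0.000, vy=13.077 → t=2.615, apex=8.550, x_land=136.419, impact vy=-13.077
  bounce: vy ← 0.9·13.077 = 11.769
Arc 5: start y=0.000, vy=11.769 → t=2.354, apex=6.926, x_land=164.054, impact vy=-11.769
  bounce: vy ← 0.9·11.769 = 10.592
Arc 6: start y=0.000, vy=10.592 → t=2.118, apex=5.610, x_land=188.924, impact vy=-10.592
  bounce: vy ← 0.9·10.592 = 9.533
Arc 7: start y=0.000, vy=9.533 → t=1.907, apex=4.544, x_land=211.308, impact vy=-9.533
  bounce: vy ← 0.9·9.533 = 8.580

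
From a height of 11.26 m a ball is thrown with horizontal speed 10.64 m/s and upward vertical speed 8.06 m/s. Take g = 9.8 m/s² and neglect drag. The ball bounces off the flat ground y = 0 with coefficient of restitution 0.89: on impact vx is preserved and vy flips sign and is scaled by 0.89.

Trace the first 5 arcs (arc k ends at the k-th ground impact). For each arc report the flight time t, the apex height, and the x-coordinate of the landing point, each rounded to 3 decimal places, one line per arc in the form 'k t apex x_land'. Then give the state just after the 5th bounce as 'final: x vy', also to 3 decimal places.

1 2.547 14.574 27.101
2 3.070 11.544 59.764
3 2.732 9.144 88.835
4 2.432 7.243 114.707
5 2.164 5.737 137.734
final: 137.734 9.438

Arc 1: start y=11.260, vy=8.060 → t=2.547, apex=14.574, x_land=27.101, impact vy=-16.901
  bounce: vy ← 0.89·16.901 = 15.042
Arc 2: start y=0.000, vy=15.042 → t=3.070, apex=11.544, x_land=59.764, impact vy=-15.042
  bounce: vy ← 0.89·15.042 = 13.388
Arc 3: start y=0.000, vy=13.388 → t=2.732, apex=9.144, x_land=88.835, impact vy=-13.388
  bounce: vy ← 0.89·13.388 = 11.915
Arc 4: start y=0.000, vy=11.915 → t=2.432, apex=7.243, x_land=114.707, impact vy=-11.915
  bounce: vy ← 0.89·11.915 = 10.604
Arc 5: start y=0.000, vy=10.604 → t=2.164, apex=5.737, x_land=137.734, impact vy=-10.604
  bounce: vy ← 0.89·10.604 = 9.438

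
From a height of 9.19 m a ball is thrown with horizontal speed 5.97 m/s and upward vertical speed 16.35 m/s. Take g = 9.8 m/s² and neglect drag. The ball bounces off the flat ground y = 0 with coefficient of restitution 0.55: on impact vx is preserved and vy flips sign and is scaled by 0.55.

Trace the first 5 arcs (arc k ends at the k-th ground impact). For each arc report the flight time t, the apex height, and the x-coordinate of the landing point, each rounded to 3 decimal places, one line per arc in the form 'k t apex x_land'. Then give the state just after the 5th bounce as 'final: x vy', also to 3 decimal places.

1 3.827 22.829 22.846
2 2.374 6.906 37.021
3 1.306 2.089 44.817
4 0.718 0.632 49.105
5 0.395 0.191 51.463
final: 51.463 1.065

Arc 1: start y=9.190, vy=16.350 → t=3.827, apex=22.829, x_land=22.846, impact vy=-21.153
  bounce: vy ← 0.55·21.153 = 11.634
Arc 2: start y=0.000, vy=11.634 → t=2.374, apex=6.906, x_land=37.021, impact vy=-11.634
  bounce: vy ← 0.55·11.634 = 6.399
Arc 3: start y=0.000, vy=6.399 → t=1.306, apex=2.089, x_land=44.817, impact vy=-6.399
  bounce: vy ← 0.55·6.399 = 3.519
Arc 4: start y=0.000, vy=3.519 → t=0.718, apex=0.632, x_land=49.105, impact vy=-3.519
  bounce: vy ← 0.55·3.519 = 1.936
Arc 5: start y=0.000, vy=1.936 → t=0.395, apex=0.191, x_land=51.463, impact vy=-1.936
  bounce: vy ← 0.55·1.936 = 1.065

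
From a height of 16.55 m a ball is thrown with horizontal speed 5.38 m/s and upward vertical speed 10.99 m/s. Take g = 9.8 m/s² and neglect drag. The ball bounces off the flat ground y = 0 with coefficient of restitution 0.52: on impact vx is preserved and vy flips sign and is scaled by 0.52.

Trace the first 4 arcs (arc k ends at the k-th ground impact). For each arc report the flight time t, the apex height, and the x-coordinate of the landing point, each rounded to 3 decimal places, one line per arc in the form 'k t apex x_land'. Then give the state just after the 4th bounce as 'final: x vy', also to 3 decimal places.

1 3.274 22.712 17.616
2 2.239 6.141 29.662
3 1.164 1.661 35.926
4 0.605 0.449 39.184
final: 39.184 1.543

Arc 1: start y=16.550, vy=10.990 → t=3.274, apex=22.712, x_land=17.616, impact vy=-21.099
  bounce: vy ← 0.52·21.099 = 10.971
Arc 2: start y=0.000, vy=10.971 → t=2.239, apex=6.141, x_land=29.662, impact vy=-10.971
  bounce: vy ← 0.52·10.971 = 5.705
Arc 3: start y=0.000, vy=5.705 → t=1.164, apex=1.661, x_land=35.926, impact vy=-5.705
  bounce: vy ← 0.52·5.705 = 2.967
Arc 4: start y=0.000, vy=2.967 → t=0.605, apex=0.449, x_land=39.184, impact vy=-2.967
  bounce: vy ← 0.52·2.967 = 1.543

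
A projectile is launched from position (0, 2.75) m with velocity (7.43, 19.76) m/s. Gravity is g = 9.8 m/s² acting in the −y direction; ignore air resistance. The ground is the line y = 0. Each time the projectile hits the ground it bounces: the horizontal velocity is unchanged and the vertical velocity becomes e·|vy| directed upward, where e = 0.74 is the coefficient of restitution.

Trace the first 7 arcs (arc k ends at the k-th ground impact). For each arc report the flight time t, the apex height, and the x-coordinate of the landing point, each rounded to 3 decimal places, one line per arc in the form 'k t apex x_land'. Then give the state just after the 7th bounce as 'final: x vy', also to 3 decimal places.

1 4.167 22.671 30.963
2 3.183 12.415 54.616
3 2.356 6.798 72.120
4 1.743 3.723 85.072
5 1.290 2.039 94.657
6 0.955 1.116 101.750
7 0.706 0.611 106.999
final: 106.999 2.561

Arc 1: start y=2.750, vy=19.760 → t=4.167, apex=22.671, x_land=30.963, impact vy=-21.080
  bounce: vy ← 0.74·21.080 = 15.599
Arc 2: start y=0.000, vy=15.599 → t=3.183, apex=12.415, x_land=54.616, impact vy=-15.599
  bounce: vy ← 0.74·15.599 = 11.543
Arc 3: start y=0.000, vy=11.543 → t=2.356, apex=6.798, x_land=72.120, impact vy=-11.543
  bounce: vy ← 0.74·11.543 = 8.542
Arc 4: start y=0.000, vy=8.542 → t=1.743, apex=3.723, x_land=85.072, impact vy=-8.542
  bounce: vy ← 0.74·8.542 = 6.321
Arc 5: start y=0.000, vy=6.321 → t=1.290, apex=2.039, x_land=94.657, impact vy=-6.321
  bounce: vy ← 0.74·6.321 = 4.678
Arc 6: start y=0.000, vy=4.678 → t=0.955, apex=1.116, x_land=101.750, impact vy=-4.678
  bounce: vy ← 0.74·4.678 = 3.461
Arc 7: start y=0.000, vy=3.461 → t=0.706, apex=0.611, x_land=106.999, impact vy=-3.461
  bounce: vy ← 0.74·3.461 = 2.561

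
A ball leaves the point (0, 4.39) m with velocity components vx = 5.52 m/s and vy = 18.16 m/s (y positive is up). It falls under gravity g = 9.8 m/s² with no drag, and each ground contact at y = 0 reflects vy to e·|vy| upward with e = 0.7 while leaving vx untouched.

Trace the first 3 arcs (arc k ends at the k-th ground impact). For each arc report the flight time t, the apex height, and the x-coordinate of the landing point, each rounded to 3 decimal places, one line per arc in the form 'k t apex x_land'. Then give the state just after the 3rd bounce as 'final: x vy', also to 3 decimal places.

1 3.934 21.216 21.715
2 2.913 10.396 37.795
3 2.039 5.094 49.052
final: 49.052 6.994

Arc 1: start y=4.390, vy=18.160 → t=3.934, apex=21.216, x_land=21.715, impact vy=-20.392
  bounce: vy ← 0.7·20.392 = 14.274
Arc 2: start y=0.000, vy=14.274 → t=2.913, apex=10.396, x_land=37.795, impact vy=-14.274
  bounce: vy ← 0.7·14.274 = 9.992
Arc 3: start y=0.000, vy=9.992 → t=2.039, apex=5.094, x_land=49.052, impact vy=-9.992
  bounce: vy ← 0.7·9.992 = 6.994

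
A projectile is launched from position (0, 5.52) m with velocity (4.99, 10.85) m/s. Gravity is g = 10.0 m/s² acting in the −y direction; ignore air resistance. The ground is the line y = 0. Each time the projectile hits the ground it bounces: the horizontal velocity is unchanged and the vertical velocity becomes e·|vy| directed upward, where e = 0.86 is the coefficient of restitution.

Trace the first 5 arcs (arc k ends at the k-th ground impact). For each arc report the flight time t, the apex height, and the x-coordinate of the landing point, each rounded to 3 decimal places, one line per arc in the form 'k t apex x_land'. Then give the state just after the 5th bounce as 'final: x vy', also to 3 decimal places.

Arc 1: start y=5.520, vy=10.850 → t=2.595, apex=11.406, x_land=12.951, impact vy=-15.104
  bounce: vy ← 0.86·15.104 = 12.989
Arc 2: start y=0.000, vy=12.989 → t=2.598, apex=8.436, x_land=25.914, impact vy=-12.989
  bounce: vy ← 0.86·12.989 = 11.171
Arc 3: start y=0.000, vy=11.171 → t=2.234, apex=6.239, x_land=37.063, impact vy=-11.171
  bounce: vy ← 0.86·11.171 = 9.607
Arc 4: start y=0.000, vy=9.607 → t=1.921, apex=4.615, x_land=46.650, impact vy=-9.607
  bounce: vy ← 0.86·9.607 = 8.262
Arc 5: start y=0.000, vy=8.262 → t=1.652, apex=3.413, x_land=54.895, impact vy=-8.262
  bounce: vy ← 0.86·8.262 = 7.105

1 2.595 11.406 12.951
2 2.598 8.436 25.914
3 2.234 6.239 37.063
4 1.921 4.615 46.650
5 1.652 3.413 54.895
final: 54.895 7.105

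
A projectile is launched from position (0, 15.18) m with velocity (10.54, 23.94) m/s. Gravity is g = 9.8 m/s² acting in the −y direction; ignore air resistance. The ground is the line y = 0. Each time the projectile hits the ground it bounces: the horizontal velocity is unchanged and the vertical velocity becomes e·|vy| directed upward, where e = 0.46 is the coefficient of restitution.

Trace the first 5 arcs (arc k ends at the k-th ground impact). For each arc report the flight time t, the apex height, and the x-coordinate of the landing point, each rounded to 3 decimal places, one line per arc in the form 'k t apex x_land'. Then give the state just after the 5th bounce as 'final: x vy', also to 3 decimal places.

Arc 1: start y=15.180, vy=23.940 → t=5.454, apex=44.421, x_land=57.483, impact vy=-29.507
  bounce: vy ← 0.46·29.507 = 13.573
Arc 2: start y=0.000, vy=13.573 → t=2.770, apex=9.399, x_land=86.679, impact vy=-13.573
  bounce: vy ← 0.46·13.573 = 6.244
Arc 3: start y=0.000, vy=6.244 → t=1.274, apex=1.989, x_land=100.109, impact vy=-6.244
  bounce: vy ← 0.46·6.244 = 2.872
Arc 4: start y=0.000, vy=2.872 → t=0.586, apex=0.421, x_land=106.287, impact vy=-2.872
  bounce: vy ← 0.46·2.872 = 1.321
Arc 5: start y=0.000, vy=1.321 → t=0.270, apex=0.089, x_land=109.129, impact vy=-1.321
  bounce: vy ← 0.46·1.321 = 0.608

1 5.454 44.421 57.483
2 2.770 9.399 86.679
3 1.274 1.989 100.109
4 0.586 0.421 106.287
5 0.270 0.089 109.129
final: 109.129 0.608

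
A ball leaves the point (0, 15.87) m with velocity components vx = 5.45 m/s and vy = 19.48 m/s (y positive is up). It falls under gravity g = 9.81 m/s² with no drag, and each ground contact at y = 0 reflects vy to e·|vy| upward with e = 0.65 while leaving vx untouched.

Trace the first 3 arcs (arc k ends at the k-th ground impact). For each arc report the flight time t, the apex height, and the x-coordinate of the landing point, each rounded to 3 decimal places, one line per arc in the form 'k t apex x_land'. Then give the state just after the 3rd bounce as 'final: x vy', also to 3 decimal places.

Arc 1: start y=15.870, vy=19.480 → t=4.665, apex=35.211, x_land=25.424, impact vy=-26.284
  bounce: vy ← 0.65·26.284 = 17.084
Arc 2: start y=0.000, vy=17.084 → t=3.483, apex=14.877, x_land=44.407, impact vy=-17.084
  bounce: vy ← 0.65·17.084 = 11.105
Arc 3: start y=0.000, vy=11.105 → t=2.264, apex=6.285, x_land=56.746, impact vy=-11.105
  bounce: vy ← 0.65·11.105 = 7.218

1 4.665 35.211 25.424
2 3.483 14.877 44.407
3 2.264 6.285 56.746
final: 56.746 7.218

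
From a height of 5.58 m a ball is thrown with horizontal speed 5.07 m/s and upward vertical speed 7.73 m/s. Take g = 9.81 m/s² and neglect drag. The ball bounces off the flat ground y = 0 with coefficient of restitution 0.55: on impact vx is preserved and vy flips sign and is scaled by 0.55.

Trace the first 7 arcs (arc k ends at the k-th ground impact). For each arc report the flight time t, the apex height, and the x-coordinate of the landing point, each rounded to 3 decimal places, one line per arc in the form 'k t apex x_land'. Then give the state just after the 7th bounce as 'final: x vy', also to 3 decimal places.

Arc 1: start y=5.580, vy=7.730 → t=2.114, apex=8.626, x_land=10.718, impact vy=-13.009
  bounce: vy ← 0.55·13.009 = 7.155
Arc 2: start y=0.000, vy=7.155 → t=1.459, apex=2.609, x_land=18.114, impact vy=-7.155
  bounce: vy ← 0.55·7.155 = 3.935
Arc 3: start y=0.000, vy=3.935 → t=0.802, apex=0.789, x_land=22.181, impact vy=-3.935
  bounce: vy ← 0.55·3.935 = 2.164
Arc 4: start y=0.000, vy=2.164 → t=0.441, apex=0.239, x_land=24.419, impact vy=-2.164
  bounce: vy ← 0.55·2.164 = 1.190
Arc 5: start y=0.000, vy=1.190 → t=0.243, apex=0.072, x_land=25.649, impact vy=-1.190
  bounce: vy ← 0.55·1.190 = 0.655
Arc 6: start y=0.000, vy=0.655 → t=0.133, apex=0.022, x_land=26.326, impact vy=-0.655
  bounce: vy ← 0.55·0.655 = 0.360
Arc 7: start y=0.000, vy=0.360 → t=0.073, apex=0.007, x_land=26.698, impact vy=-0.360
  bounce: vy ← 0.55·0.360 = 0.198

1 2.114 8.626 10.718
2 1.459 2.609 18.114
3 0.802 0.789 22.181
4 0.441 0.239 24.419
5 0.243 0.072 25.649
6 0.133 0.022 26.326
7 0.073 0.007 26.698
final: 26.698 0.198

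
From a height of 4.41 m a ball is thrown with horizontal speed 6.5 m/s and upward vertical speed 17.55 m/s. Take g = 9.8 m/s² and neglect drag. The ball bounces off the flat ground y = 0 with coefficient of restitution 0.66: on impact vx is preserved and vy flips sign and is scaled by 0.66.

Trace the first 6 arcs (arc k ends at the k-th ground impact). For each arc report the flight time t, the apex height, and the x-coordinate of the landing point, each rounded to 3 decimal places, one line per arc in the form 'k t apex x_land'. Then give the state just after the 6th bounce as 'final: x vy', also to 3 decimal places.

Arc 1: start y=4.410, vy=17.550 → t=3.817, apex=20.124, x_land=24.813, impact vy=-19.860
  bounce: vy ← 0.66·19.860 = 13.108
Arc 2: start y=0.000, vy=13.108 → t=2.675, apex=8.766, x_land=42.201, impact vy=-13.108
  bounce: vy ← 0.66·13.108 = 8.651
Arc 3: start y=0.000, vy=8.651 → t=1.766, apex=3.819, x_land=53.677, impact vy=-8.651
  bounce: vy ← 0.66·8.651 = 5.710
Arc 4: start y=0.000, vy=5.710 → t=1.165, apex=1.663, x_land=61.251, impact vy=-5.710
  bounce: vy ← 0.66·5.710 = 3.768
Arc 5: start y=0.000, vy=3.768 → t=0.769, apex=0.725, x_land=66.250, impact vy=-3.768
  bounce: vy ← 0.66·3.768 = 2.487
Arc 6: start y=0.000, vy=2.487 → t=0.508, apex=0.316, x_land=69.550, impact vy=-2.487
  bounce: vy ← 0.66·2.487 = 1.642

1 3.817 20.124 24.813
2 2.675 8.766 42.201
3 1.766 3.819 53.677
4 1.165 1.663 61.251
5 0.769 0.725 66.250
6 0.508 0.316 69.550
final: 69.550 1.642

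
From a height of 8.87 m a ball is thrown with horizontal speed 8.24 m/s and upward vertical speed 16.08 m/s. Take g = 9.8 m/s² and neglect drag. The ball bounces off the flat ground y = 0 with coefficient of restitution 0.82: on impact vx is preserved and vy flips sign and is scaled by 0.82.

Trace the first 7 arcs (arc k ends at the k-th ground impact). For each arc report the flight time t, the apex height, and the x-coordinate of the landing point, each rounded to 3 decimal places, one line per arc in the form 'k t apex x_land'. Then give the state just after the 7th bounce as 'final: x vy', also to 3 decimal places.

1 3.763 22.062 31.005
2 3.480 14.835 59.679
3 2.854 9.975 83.193
4 2.340 6.707 102.473
5 1.919 4.510 118.284
6 1.573 3.032 131.248
7 1.290 2.039 141.879
final: 141.879 5.184

Arc 1: start y=8.870, vy=16.080 → t=3.763, apex=22.062, x_land=31.005, impact vy=-20.795
  bounce: vy ← 0.82·20.795 = 17.052
Arc 2: start y=0.000, vy=17.052 → t=3.480, apex=14.835, x_land=59.679, impact vy=-17.052
  bounce: vy ← 0.82·17.052 = 13.982
Arc 3: start y=0.000, vy=13.982 → t=2.854, apex=9.975, x_land=83.193, impact vy=-13.982
  bounce: vy ← 0.82·13.982 = 11.466
Arc 4: start y=0.000, vy=11.466 → t=2.340, apex=6.707, x_land=102.473, impact vy=-11.466
  bounce: vy ← 0.82·11.466 = 9.402
Arc 5: start y=0.000, vy=9.402 → t=1.919, apex=4.510, x_land=118.284, impact vy=-9.402
  bounce: vy ← 0.82·9.402 = 7.709
Arc 6: start y=0.000, vy=7.709 → t=1.573, apex=3.032, x_land=131.248, impact vy=-7.709
  bounce: vy ← 0.82·7.709 = 6.322
Arc 7: start y=0.000, vy=6.322 → t=1.290, apex=2.039, x_land=141.879, impact vy=-6.322
  bounce: vy ← 0.82·6.322 = 5.184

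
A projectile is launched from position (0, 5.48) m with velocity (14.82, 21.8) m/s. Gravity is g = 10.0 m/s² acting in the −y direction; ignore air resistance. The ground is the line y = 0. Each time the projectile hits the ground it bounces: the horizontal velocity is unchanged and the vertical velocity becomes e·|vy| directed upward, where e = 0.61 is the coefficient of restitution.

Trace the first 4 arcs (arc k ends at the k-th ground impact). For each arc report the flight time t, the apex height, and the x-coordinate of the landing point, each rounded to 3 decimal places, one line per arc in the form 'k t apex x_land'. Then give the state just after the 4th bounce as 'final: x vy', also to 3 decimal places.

Arc 1: start y=5.480, vy=21.800 → t=4.598, apex=29.242, x_land=68.147, impact vy=-24.183
  bounce: vy ← 0.61·24.183 = 14.752
Arc 2: start y=0.000, vy=14.752 → t=2.950, apex=10.881, x_land=111.872, impact vy=-14.752
  bounce: vy ← 0.61·14.752 = 8.999
Arc 3: start y=0.000, vy=8.999 → t=1.800, apex=4.049, x_land=138.544, impact vy=-8.999
  bounce: vy ← 0.61·8.999 = 5.489
Arc 4: start y=0.000, vy=5.489 → t=1.098, apex=1.507, x_land=154.814, impact vy=-5.489
  bounce: vy ← 0.61·5.489 = 3.348

1 4.598 29.242 68.147
2 2.950 10.881 111.872
3 1.800 4.049 138.544
4 1.098 1.507 154.814
final: 154.814 3.348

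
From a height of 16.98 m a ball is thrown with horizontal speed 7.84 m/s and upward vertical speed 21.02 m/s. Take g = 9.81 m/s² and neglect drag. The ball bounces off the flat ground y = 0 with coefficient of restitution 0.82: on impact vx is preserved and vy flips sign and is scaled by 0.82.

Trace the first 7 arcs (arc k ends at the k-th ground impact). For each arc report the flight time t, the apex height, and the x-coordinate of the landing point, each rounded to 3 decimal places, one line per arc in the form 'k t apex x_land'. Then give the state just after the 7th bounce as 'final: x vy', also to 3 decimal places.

Arc 1: start y=16.980, vy=21.020 → t=4.980, apex=39.500, x_land=39.047, impact vy=-27.839
  bounce: vy ← 0.82·27.839 = 22.828
Arc 2: start y=0.000, vy=22.828 → t=4.654, apex=26.560, x_land=75.534, impact vy=-22.828
  bounce: vy ← 0.82·22.828 = 18.719
Arc 3: start y=0.000, vy=18.719 → t=3.816, apex=17.859, x_land=105.453, impact vy=-18.719
  bounce: vy ← 0.82·18.719 = 15.349
Arc 4: start y=0.000, vy=15.349 → t=3.129, apex=12.008, x_land=129.987, impact vy=-15.349
  bounce: vy ← 0.82·15.349 = 12.586
Arc 5: start y=0.000, vy=12.586 → t=2.566, apex=8.074, x_land=150.105, impact vy=-12.586
  bounce: vy ← 0.82·12.586 = 10.321
Arc 6: start y=0.000, vy=10.321 → t=2.104, apex=5.429, x_land=166.602, impact vy=-10.321
  bounce: vy ← 0.82·10.321 = 8.463
Arc 7: start y=0.000, vy=8.463 → t=1.725, apex=3.651, x_land=180.129, impact vy=-8.463
  bounce: vy ← 0.82·8.463 = 6.940

1 4.980 39.500 39.047
2 4.654 26.560 75.534
3 3.816 17.859 105.453
4 3.129 12.008 129.987
5 2.566 8.074 150.105
6 2.104 5.429 166.602
7 1.725 3.651 180.129
final: 180.129 6.940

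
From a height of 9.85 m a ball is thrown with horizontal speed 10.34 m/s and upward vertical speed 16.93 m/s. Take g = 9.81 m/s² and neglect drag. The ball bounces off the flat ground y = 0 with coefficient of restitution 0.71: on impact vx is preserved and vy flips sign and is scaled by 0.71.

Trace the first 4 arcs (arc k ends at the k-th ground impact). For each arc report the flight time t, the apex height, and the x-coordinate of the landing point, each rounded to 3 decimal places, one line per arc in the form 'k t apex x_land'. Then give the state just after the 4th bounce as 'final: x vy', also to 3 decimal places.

Arc 1: start y=9.850, vy=16.930 → t=3.959, apex=24.459, x_land=40.934, impact vy=-21.906
  bounce: vy ← 0.71·21.906 = 15.553
Arc 2: start y=0.000, vy=15.553 → t=3.171, apex=12.330, x_land=73.722, impact vy=-15.553
  bounce: vy ← 0.71·15.553 = 11.043
Arc 3: start y=0.000, vy=11.043 → t=2.251, apex=6.215, x_land=97.001, impact vy=-11.043
  bounce: vy ← 0.71·11.043 = 7.840
Arc 4: start y=0.000, vy=7.840 → t=1.598, apex=3.133, x_land=113.529, impact vy=-7.840
  bounce: vy ← 0.71·7.840 = 5.567

1 3.959 24.459 40.934
2 3.171 12.330 73.722
3 2.251 6.215 97.001
4 1.598 3.133 113.529
final: 113.529 5.567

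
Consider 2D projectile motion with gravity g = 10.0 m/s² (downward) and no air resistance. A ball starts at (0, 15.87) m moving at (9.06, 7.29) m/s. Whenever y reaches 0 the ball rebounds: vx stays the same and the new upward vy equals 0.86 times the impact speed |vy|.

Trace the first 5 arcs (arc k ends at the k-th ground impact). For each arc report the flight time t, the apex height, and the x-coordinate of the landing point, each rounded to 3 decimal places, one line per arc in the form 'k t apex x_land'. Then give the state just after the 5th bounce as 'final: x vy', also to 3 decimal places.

1 2.654 18.527 24.045
2 3.311 13.703 54.042
3 2.847 10.135 79.839
4 2.449 7.496 102.025
5 2.106 5.544 121.105
final: 121.105 9.055

Arc 1: start y=15.870, vy=7.290 → t=2.654, apex=18.527, x_land=24.045, impact vy=-19.250
  bounce: vy ← 0.86·19.250 = 16.555
Arc 2: start y=0.000, vy=16.555 → t=3.311, apex=13.703, x_land=54.042, impact vy=-16.555
  bounce: vy ← 0.86·16.555 = 14.237
Arc 3: start y=0.000, vy=14.237 → t=2.847, apex=10.135, x_land=79.839, impact vy=-14.237
  bounce: vy ← 0.86·14.237 = 12.244
Arc 4: start y=0.000, vy=12.244 → t=2.449, apex=7.496, x_land=102.025, impact vy=-12.244
  bounce: vy ← 0.86·12.244 = 10.530
Arc 5: start y=0.000, vy=10.530 → t=2.106, apex=5.544, x_land=121.105, impact vy=-10.530
  bounce: vy ← 0.86·10.530 = 9.055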